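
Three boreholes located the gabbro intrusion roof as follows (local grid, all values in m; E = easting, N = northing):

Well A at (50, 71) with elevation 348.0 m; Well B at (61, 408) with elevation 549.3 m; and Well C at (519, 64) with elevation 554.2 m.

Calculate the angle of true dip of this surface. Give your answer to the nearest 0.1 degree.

36.3°

Let the plane be z = a·E + b·N + c.
Well B−Well A: 11a + 337b = 201.3;  Well C−Well A: 469a − 7b = 206.2.
Solving gives a = 0.44836, b = 0.58269.
Gradient magnitude |∇z| = √(a² + b²) = √(0.20102 + 0.33953) = 0.73523.
True dip = arctan(0.73523) = 36.3°, dipping toward SW (azimuth ≈ 218°).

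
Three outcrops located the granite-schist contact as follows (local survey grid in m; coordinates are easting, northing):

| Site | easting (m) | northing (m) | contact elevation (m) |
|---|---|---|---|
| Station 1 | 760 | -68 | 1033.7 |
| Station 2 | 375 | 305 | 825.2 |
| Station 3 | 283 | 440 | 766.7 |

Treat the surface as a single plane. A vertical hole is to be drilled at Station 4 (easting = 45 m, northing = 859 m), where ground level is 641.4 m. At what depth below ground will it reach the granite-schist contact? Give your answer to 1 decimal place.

Two edge vectors: Station 1→Station 2 = (-385, 373, -208.5), Station 1→Station 3 = (-477, 508, -267).
Normal n = (Station 1→Station 2) × (Station 1→Station 3) = (6327, -3340.5, -17659).
So ∂z/∂easting = −n_x/n_z = 0.35829 and ∂z/∂northing = −n_y/n_z = −0.18917.
Intercept c from Station 1: 1033.7 − 272.30 − 12.86 = 748.54.
At (45, 859): z_contact = 16.12 − 162.49 + 748.54 = 602.17 m.
Depth below ground = 641.4 − 602.17 = 39.2 m.

39.2 m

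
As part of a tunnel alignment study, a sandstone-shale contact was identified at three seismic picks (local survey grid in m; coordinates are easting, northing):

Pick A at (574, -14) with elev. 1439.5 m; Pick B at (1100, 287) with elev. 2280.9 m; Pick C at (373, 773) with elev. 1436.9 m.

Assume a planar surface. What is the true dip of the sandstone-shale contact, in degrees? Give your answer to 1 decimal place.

55.2°

Two edge vectors: Pick A→Pick B = (526, 301, 841.4), Pick A→Pick C = (-201, 787, -2.6).
Normal n = (Pick A→Pick B) × (Pick A→Pick C) = (-662964.4, -167753.8, 474463).
So ∂z/∂easting = −n_x/n_z = 1.39729 and ∂z/∂northing = −n_y/n_z = 0.35357.
Gradient magnitude |∇z| = √(a² + b²) = √(1.95243 + 0.12501) = 1.44133.
True dip = arctan(1.44133) = 55.2°, dipping toward WSW (azimuth ≈ 256°).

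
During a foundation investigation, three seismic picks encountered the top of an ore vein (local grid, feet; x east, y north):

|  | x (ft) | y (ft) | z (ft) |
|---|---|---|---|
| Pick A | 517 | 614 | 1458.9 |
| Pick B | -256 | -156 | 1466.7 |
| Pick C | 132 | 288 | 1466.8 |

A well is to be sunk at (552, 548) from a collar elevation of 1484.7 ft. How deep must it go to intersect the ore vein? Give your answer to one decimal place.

33.2 ft

Let the plane be z = a·x + b·y + c.
Pick B−Pick A: −773a − 770b = 7.8;  Pick C−Pick A: −385a − 326b = 7.9.
Solving gives a = −0.07964, b = 0.06982.
Then c = 1458.9 − a·517 − b·614 = 1457.20.
At (552, 548): z_contact = −43.96 + 38.26 + 1457.20 = 1451.50 ft.
Depth below ground = 1484.7 − 1451.50 = 33.2 ft.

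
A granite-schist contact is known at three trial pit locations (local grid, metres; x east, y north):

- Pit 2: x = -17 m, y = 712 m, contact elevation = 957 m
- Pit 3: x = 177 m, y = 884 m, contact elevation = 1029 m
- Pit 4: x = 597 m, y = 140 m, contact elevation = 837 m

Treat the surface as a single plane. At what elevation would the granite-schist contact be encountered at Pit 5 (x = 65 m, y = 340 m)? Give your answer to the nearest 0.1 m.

Two edge vectors: Pit 2→Pit 3 = (194, 172, 72), Pit 2→Pit 4 = (614, -572, -120).
Normal n = (Pit 2→Pit 3) × (Pit 2→Pit 4) = (20544, 67488, -216576).
So ∂z/∂x = −n_x/n_z = 0.09486 and ∂z/∂y = −n_y/n_z = 0.31161.
Intercept c from Pit 2: 957 + 1.61 − 221.87 = 736.74.
At (65, 340): z = 6.2 + 105.9 + 736.74 = 848.9 m.

848.9 m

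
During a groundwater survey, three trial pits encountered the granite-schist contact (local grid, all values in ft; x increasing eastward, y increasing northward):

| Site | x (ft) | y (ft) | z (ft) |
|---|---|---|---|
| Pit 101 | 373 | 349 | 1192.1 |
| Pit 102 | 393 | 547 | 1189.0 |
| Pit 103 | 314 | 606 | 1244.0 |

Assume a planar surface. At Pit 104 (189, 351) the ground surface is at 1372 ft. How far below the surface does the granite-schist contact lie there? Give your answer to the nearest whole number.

59 ft

Two edge vectors: Pit 101→Pit 102 = (20, 198, -3.1), Pit 101→Pit 103 = (-59, 257, 51.9).
Normal n = (Pit 101→Pit 102) × (Pit 101→Pit 103) = (11072.9, -855.1, 16822).
So ∂z/∂x = −n_x/n_z = −0.65824 and ∂z/∂y = −n_y/n_z = 0.05083.
Intercept c from Pit 101: 1192.1 + 245.52 − 17.74 = 1419.88.
At (189, 351): z_contact = −124.4 + 17.8 + 1419.88 = 1313.3 ft.
Depth below ground = 1372 − 1313.3 = 59 ft.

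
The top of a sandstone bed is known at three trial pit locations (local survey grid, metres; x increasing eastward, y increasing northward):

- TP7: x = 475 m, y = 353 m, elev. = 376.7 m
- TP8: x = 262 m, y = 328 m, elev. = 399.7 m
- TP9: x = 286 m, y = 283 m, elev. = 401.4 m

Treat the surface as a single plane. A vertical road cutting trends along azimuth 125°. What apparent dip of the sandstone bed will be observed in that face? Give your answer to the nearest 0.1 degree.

1.6°

Let the plane be z = a·x + b·y + c.
TP8−TP7: −213a − 25b = 23;  TP9−TP7: −189a − 70b = 24.7.
Solving gives a = −0.09745, b = −0.08975.
Unit vector along 125° is (sin 125°, cos 125°) = (0.8192, -0.5736).
Slope in that direction = a·(0.8192) + b·(-0.5736) = −0.02835.
Apparent dip = arctan|0.02835| = 1.6° (true dip is 7.5°, so apparent ≤ true as expected).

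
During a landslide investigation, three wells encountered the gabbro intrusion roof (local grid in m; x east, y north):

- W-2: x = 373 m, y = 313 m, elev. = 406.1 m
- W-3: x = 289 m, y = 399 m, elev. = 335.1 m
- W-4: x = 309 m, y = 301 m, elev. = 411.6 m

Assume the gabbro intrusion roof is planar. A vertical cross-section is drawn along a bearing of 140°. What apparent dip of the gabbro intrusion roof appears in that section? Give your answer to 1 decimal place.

Let the plane be z = a·x + b·y + c.
W-3−W-2: −84a + 86b = −71;  W-4−W-2: −64a − 12b = 5.5.
Solving gives a = 0.05820, b = −0.76873.
Unit vector along 140° is (sin 140°, cos 140°) = (0.6428, -0.7660).
Slope in that direction = a·(0.6428) + b·(-0.7660) = 0.62630.
Apparent dip = arctan|0.62630| = 32.1° (true dip is 37.6°, so apparent ≤ true as expected).

32.1°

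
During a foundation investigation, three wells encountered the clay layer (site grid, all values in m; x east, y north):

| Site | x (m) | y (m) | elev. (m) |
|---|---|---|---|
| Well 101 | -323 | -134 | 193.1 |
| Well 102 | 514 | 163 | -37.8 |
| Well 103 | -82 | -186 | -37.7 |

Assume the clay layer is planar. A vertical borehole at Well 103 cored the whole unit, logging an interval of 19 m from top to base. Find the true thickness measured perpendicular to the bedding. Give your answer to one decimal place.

11.1 m

Two edge vectors: Well 101→Well 102 = (837, 297, -230.9), Well 101→Well 103 = (241, -52, -230.8).
Normal n = (Well 101→Well 102) × (Well 101→Well 103) = (-80554.4, 137532.7, -115101).
So ∂z/∂x = −n_x/n_z = −0.69986 and ∂z/∂y = −n_y/n_z = 1.19489.
|∇z| = √(a²+b²) = 1.38476, so dip δ = arctan(1.38476) = 54.17°.
True thickness = vertical thickness × cos δ = 19 × cos 54.17° = 11.1 m.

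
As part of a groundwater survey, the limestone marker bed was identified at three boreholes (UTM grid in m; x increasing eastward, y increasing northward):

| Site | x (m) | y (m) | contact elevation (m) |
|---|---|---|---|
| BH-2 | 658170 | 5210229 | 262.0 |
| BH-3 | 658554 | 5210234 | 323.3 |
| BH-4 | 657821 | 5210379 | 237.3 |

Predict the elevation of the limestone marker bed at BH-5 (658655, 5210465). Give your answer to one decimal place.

385.5 m

Two edge vectors: BH-2→BH-3 = (384, 5, 61.3), BH-2→BH-4 = (-349, 150, -24.7).
Normal n = (BH-2→BH-3) × (BH-2→BH-4) = (-9318.5, -11908.9, 59345).
So ∂z/∂x = −n_x/n_z = 0.157022496 and ∂z/∂y = −n_y/n_z = 0.200672340.
Intercept c from BH-2: 262 − 103347.50 − 1045548.84 = −1148634.34.
At (658655, 5210465): z = 103423.7 + 1045596.2 − 1148634.34 = 385.5 m.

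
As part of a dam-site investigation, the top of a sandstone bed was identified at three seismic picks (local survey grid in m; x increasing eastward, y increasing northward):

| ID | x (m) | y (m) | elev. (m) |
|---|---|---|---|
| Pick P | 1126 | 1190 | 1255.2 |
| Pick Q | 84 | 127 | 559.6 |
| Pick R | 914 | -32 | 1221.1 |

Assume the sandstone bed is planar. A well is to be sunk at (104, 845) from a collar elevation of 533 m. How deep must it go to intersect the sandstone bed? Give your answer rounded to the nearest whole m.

35 m

Two edge vectors: Pick P→Pick Q = (-1042, -1063, -695.6), Pick P→Pick R = (-212, -1222, -34.1).
Normal n = (Pick P→Pick Q) × (Pick P→Pick R) = (-813774.9, 111935, 1047968).
So ∂z/∂x = −n_x/n_z = 0.77653 and ∂z/∂y = −n_y/n_z = −0.10681.
Intercept c from Pick P: 1255.2 − 874.37 + 127.11 = 507.94.
At (104, 845): z_contact = 80.8 − 90.3 + 507.94 = 498.4 m.
Depth below ground = 533 − 498.4 = 35 m.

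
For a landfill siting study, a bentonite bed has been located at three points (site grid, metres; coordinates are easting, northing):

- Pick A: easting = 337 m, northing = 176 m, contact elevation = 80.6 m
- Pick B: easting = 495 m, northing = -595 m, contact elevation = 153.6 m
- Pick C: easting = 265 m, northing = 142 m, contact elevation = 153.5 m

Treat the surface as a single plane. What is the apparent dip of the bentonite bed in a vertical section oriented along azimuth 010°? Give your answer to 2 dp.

23.00°

Two edge vectors: Pick A→Pick B = (158, -771, 73), Pick A→Pick C = (-72, -34, 72.9).
Normal n = (Pick A→Pick B) × (Pick A→Pick C) = (-53723.9, -16774.2, -60884).
So ∂z/∂easting = −n_x/n_z = −0.88240 and ∂z/∂northing = −n_y/n_z = −0.27551.
Unit vector along 010° is (sin 10°, cos 10°) = (0.1736, 0.9848).
Slope in that direction = a·(0.1736) + b·(0.9848) = −0.42455.
Apparent dip = arctan|0.42455| = 23.00° (true dip is 42.8°, so apparent ≤ true as expected).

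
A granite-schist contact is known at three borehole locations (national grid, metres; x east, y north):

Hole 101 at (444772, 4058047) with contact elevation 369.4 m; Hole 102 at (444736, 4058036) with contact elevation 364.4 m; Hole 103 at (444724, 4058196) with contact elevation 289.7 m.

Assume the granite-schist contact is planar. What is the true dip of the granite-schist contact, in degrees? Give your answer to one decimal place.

Let the plane be z = a·x + b·y + c.
Hole 102−Hole 101: −36a − 11b = −5;  Hole 103−Hole 101: −48a + 149b = −79.7.
Solving gives a = 0.27524, b = −0.44623.
Gradient magnitude |∇z| = √(a² + b²) = √(0.07576 + 0.19912) = 0.52429.
True dip = arctan(0.52429) = 27.7°, dipping toward NNW (azimuth ≈ 328°).

27.7°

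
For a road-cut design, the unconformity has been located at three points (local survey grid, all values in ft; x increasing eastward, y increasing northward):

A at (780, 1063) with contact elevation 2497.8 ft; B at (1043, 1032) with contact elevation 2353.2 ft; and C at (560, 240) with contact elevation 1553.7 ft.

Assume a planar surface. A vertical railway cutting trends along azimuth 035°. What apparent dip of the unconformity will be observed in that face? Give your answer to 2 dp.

38.56°

Let the plane be z = a·x + b·y + c.
B−A: 263a − 31b = −144.6;  C−A: −220a − 823b = −944.1.
Solving gives a = −0.40193, b = 1.25459.
Unit vector along 035° is (sin 35°, cos 35°) = (0.5736, 0.8192).
Slope in that direction = a·(0.5736) + b·(0.8192) = 0.79716.
Apparent dip = arctan|0.79716| = 38.56° (true dip is 52.8°, so apparent ≤ true as expected).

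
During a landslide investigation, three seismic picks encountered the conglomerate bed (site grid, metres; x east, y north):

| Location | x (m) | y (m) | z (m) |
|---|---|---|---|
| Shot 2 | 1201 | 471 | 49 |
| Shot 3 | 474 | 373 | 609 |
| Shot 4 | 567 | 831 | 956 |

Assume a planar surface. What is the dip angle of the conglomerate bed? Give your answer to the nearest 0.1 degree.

52.4°

Let the plane be z = a·x + b·y + c.
Shot 3−Shot 2: −727a − 98b = 560;  Shot 4−Shot 2: −634a + 360b = 907.
Solving gives a = −0.89697, b = 0.93978.
Gradient magnitude |∇z| = √(a² + b²) = √(0.80456 + 0.88318) = 1.29913.
True dip = arctan(1.29913) = 52.4°, dipping toward SE (azimuth ≈ 136°).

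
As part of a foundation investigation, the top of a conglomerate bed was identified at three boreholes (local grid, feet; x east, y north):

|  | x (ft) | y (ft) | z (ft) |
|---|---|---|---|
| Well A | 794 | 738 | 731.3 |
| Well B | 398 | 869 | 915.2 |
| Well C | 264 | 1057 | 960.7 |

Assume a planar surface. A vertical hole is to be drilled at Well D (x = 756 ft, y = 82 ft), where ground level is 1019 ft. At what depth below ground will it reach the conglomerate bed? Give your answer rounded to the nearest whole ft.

192 ft

Let the plane be z = a·x + b·y + c.
Well B−Well A: −396a + 131b = 183.9;  Well C−Well A: −530a + 319b = 229.4.
Solving gives a = −0.50291, b = −0.11644.
Then c = 731.3 − a·794 − b·738 = 1216.54.
At (756, 82): z_contact = −380.2 − 9.5 + 1216.54 = 826.8 ft.
Depth below ground = 1019 − 826.8 = 192 ft.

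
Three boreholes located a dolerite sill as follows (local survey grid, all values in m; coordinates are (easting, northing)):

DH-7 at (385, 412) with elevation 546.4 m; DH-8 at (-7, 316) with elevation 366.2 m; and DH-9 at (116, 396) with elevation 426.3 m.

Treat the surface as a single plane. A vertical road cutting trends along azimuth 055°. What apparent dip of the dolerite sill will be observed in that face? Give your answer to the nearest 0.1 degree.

22.0°

Two edge vectors: DH-7→DH-8 = (-392, -96, -180.2), DH-7→DH-9 = (-269, -16, -120.1).
Normal n = (DH-7→DH-8) × (DH-7→DH-9) = (8646.4, 1394.6, -19552).
So ∂z/∂E = −n_x/n_z = 0.44223 and ∂z/∂N = −n_y/n_z = 0.07133.
Unit vector along 055° is (sin 55°, cos 55°) = (0.8192, 0.5736).
Slope in that direction = a·(0.8192) + b·(0.5736) = 0.40316.
Apparent dip = arctan|0.40316| = 22.0° (true dip is 24.1°, so apparent ≤ true as expected).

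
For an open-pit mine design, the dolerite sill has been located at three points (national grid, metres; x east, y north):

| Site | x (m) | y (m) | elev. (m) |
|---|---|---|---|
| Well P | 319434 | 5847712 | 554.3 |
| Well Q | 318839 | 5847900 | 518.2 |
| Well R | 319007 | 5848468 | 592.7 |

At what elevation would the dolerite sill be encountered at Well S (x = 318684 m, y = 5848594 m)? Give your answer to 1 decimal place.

575.6 m

Let the plane be z = a·x + b·y + c.
Well Q−Well P: −595a + 188b = −36.1;  Well R−Well P: −427a + 756b = 38.4.
Solving gives a = 0.093387526, b = 0.103540309.
Then c = 554.3 − a·319434 − b·5847712 = −634750.76.
At (318684, 5848594): z = 29761.1 + 605565.2 − 634750.76 = 575.6 m.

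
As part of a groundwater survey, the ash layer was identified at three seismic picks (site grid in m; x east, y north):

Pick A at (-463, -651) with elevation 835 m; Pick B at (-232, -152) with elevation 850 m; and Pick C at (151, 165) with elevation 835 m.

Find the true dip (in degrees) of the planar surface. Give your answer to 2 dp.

Two edge vectors: Pick A→Pick B = (231, 499, 15), Pick A→Pick C = (614, 816, 0).
Normal n = (Pick A→Pick B) × (Pick A→Pick C) = (-12240, 9210, -117890).
So ∂z/∂x = −n_x/n_z = −0.10383 and ∂z/∂y = −n_y/n_z = 0.07812.
Gradient magnitude |∇z| = √(a² + b²) = √(0.01078 + 0.00610) = 0.12993.
True dip = arctan(0.12993) = 7.40°, dipping toward SE (azimuth ≈ 127°).

7.40°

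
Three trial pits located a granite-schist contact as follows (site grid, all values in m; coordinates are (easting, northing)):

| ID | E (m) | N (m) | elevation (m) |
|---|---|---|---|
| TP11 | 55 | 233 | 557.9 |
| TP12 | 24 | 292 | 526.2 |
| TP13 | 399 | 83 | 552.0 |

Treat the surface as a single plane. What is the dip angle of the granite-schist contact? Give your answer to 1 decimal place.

38.0°

Two edge vectors: TP11→TP12 = (-31, 59, -31.7), TP11→TP13 = (344, -150, -5.9).
Normal n = (TP11→TP12) × (TP11→TP13) = (-5103.1, -11087.7, -15646).
So ∂z/∂E = −n_x/n_z = −0.32616 and ∂z/∂N = −n_y/n_z = −0.70866.
Gradient magnitude |∇z| = √(a² + b²) = √(0.10638 + 0.50220) = 0.78012.
True dip = arctan(0.78012) = 38.0°, dipping toward NNE (azimuth ≈ 025°).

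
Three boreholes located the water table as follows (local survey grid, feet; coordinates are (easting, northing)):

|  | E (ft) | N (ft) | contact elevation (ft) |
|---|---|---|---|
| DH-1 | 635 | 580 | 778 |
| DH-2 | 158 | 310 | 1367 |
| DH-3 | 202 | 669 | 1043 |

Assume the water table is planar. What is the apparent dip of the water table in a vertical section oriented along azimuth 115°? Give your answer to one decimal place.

Two edge vectors: DH-1→DH-2 = (-477, -270, 589), DH-1→DH-3 = (-433, 89, 265).
Normal n = (DH-1→DH-2) × (DH-1→DH-3) = (-123971, -128632, -159363).
So ∂z/∂E = −n_x/n_z = −0.77792 and ∂z/∂N = −n_y/n_z = −0.80716.
Unit vector along 115° is (sin 115°, cos 115°) = (0.9063, -0.4226).
Slope in that direction = a·(0.9063) + b·(-0.4226) = −0.36391.
Apparent dip = arctan|0.36391| = 20.0° (true dip is 48.3°, so apparent ≤ true as expected).

20.0°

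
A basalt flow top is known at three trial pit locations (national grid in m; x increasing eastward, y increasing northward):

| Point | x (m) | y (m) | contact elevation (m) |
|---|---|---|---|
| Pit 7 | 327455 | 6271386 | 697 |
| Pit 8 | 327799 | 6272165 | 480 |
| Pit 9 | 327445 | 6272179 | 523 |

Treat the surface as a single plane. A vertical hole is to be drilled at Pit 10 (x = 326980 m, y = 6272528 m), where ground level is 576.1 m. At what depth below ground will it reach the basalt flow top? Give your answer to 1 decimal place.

69.7 m

Two edge vectors: Pit 7→Pit 8 = (344, 779, -217), Pit 7→Pit 9 = (-10, 793, -174).
Normal n = (Pit 7→Pit 8) × (Pit 7→Pit 9) = (36535, 62026, 280582).
So ∂z/∂x = −n_x/n_z = −0.130211489 and ∂z/∂y = −n_y/n_z = −0.221061936.
Intercept c from Pit 7: 697 + 42638.40 + 1386364.73 = 1429700.13.
At (326980, 6272528): z_contact = −42576.55 − 1386617.18 + 1429700.13 = 506.40 m.
Depth below ground = 576.1 − 506.40 = 69.7 m.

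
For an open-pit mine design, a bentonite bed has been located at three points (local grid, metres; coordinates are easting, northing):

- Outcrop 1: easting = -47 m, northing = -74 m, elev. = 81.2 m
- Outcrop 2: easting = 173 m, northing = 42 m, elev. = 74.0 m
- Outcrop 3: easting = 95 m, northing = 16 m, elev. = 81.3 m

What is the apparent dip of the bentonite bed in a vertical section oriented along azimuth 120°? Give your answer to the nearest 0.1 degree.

18.2°

Two edge vectors: Outcrop 1→Outcrop 2 = (220, 116, -7.2), Outcrop 1→Outcrop 3 = (142, 90, 0.1).
Normal n = (Outcrop 1→Outcrop 2) × (Outcrop 1→Outcrop 3) = (659.6, -1044.4, 3328).
So ∂z/∂easting = −n_x/n_z = −0.19820 and ∂z/∂northing = −n_y/n_z = 0.31382.
Unit vector along 120° is (sin 120°, cos 120°) = (0.8660, -0.5000).
Slope in that direction = a·(0.8660) + b·(-0.5000) = −0.32855.
Apparent dip = arctan|0.32855| = 18.2° (true dip is 20.4°, so apparent ≤ true as expected).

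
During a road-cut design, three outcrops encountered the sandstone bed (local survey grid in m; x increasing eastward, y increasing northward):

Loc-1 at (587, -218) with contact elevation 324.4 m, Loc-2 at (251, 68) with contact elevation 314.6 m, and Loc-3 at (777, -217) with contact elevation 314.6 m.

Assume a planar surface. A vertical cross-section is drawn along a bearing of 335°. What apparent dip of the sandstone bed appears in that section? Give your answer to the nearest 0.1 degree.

Let the plane be z = a·x + b·y + c.
Loc-2−Loc-1: −336a + 286b = −9.8;  Loc-3−Loc-1: 190a + 1b = −9.8.
Solving gives a = −0.05108, b = −0.09428.
Unit vector along 335° is (sin 335°, cos 335°) = (-0.4226, 0.9063).
Slope in that direction = a·(-0.4226) + b·(0.9063) = −0.06386.
Apparent dip = arctan|0.06386| = 3.7° (true dip is 6.1°, so apparent ≤ true as expected).

3.7°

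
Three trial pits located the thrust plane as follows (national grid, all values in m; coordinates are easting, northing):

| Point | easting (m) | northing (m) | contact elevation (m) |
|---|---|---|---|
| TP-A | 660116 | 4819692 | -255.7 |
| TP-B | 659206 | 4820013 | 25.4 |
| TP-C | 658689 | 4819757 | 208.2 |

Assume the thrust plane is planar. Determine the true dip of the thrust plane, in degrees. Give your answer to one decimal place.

Let the plane be z = a·easting + b·northing + c.
TP-B−TP-A: −910a + 321b = 281.1;  TP-C−TP-A: −1427a + 65b = 463.9.
Solving gives a = −0.32749, b = −0.05269.
Gradient magnitude |∇z| = √(a² + b²) = √(0.10725 + 0.00278) = 0.33170.
True dip = arctan(0.33170) = 18.4°, dipping toward E (azimuth ≈ 081°).

18.4°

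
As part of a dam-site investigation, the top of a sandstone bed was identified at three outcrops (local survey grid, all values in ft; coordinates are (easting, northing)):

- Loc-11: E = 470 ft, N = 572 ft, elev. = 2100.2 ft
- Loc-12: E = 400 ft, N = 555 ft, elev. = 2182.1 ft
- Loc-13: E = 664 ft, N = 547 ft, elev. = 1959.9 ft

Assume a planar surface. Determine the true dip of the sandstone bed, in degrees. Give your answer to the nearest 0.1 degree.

56.1°

Two edge vectors: Loc-11→Loc-12 = (-70, -17, 81.9), Loc-11→Loc-13 = (194, -25, -140.3).
Normal n = (Loc-11→Loc-12) × (Loc-11→Loc-13) = (4432.6, 6067.6, 5048).
So ∂z/∂E = −n_x/n_z = −0.87809 and ∂z/∂N = −n_y/n_z = −1.20198.
Gradient magnitude |∇z| = √(a² + b²) = √(0.77104 + 1.44476) = 1.48856.
True dip = arctan(1.48856) = 56.1°, dipping toward NE (azimuth ≈ 036°).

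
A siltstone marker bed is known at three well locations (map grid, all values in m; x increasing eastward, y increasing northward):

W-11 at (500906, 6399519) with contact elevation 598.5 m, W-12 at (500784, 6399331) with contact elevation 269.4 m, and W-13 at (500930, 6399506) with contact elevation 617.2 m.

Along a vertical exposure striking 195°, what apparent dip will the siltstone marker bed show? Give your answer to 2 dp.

50.67°

Two edge vectors: W-11→W-12 = (-122, -188, -329.1), W-11→W-13 = (24, -13, 18.7).
Normal n = (W-11→W-12) × (W-11→W-13) = (-7793.9, -5617, 6098).
So ∂z/∂x = −n_x/n_z = 1.27811 and ∂z/∂y = −n_y/n_z = 0.92112.
Unit vector along 195° is (sin 195°, cos 195°) = (-0.2588, -0.9659).
Slope in that direction = a·(-0.2588) + b·(-0.9659) = −1.22053.
Apparent dip = arctan|1.22053| = 50.67° (true dip is 57.6°, so apparent ≤ true as expected).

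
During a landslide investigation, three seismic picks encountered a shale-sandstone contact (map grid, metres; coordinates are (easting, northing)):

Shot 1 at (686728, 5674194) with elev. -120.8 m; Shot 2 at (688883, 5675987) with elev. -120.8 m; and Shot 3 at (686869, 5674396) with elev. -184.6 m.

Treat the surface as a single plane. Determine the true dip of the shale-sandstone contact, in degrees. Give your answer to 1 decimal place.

Two edge vectors: Shot 1→Shot 2 = (2155, 1793, 0), Shot 1→Shot 3 = (141, 202, -63.8).
Normal n = (Shot 1→Shot 2) × (Shot 1→Shot 3) = (-114393.4, 137489, 182497).
So ∂z/∂E = −n_x/n_z = 0.62682 and ∂z/∂N = −n_y/n_z = −0.75338.
Gradient magnitude |∇z| = √(a² + b²) = √(0.39291 + 0.56758) = 0.98004.
True dip = arctan(0.98004) = 44.4°, dipping toward NW (azimuth ≈ 320°).

44.4°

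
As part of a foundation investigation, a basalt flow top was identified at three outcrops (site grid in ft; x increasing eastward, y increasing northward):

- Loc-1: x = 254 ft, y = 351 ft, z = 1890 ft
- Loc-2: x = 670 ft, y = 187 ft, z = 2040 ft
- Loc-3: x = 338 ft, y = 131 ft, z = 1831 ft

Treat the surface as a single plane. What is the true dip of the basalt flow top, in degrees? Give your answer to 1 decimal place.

Two edge vectors: Loc-1→Loc-2 = (416, -164, 150), Loc-1→Loc-3 = (84, -220, -59).
Normal n = (Loc-1→Loc-2) × (Loc-1→Loc-3) = (42676, 37144, -77744).
So ∂z/∂x = −n_x/n_z = 0.54893 and ∂z/∂y = −n_y/n_z = 0.47777.
Gradient magnitude |∇z| = √(a² + b²) = √(0.30132 + 0.22827) = 0.72773.
True dip = arctan(0.72773) = 36.0°, dipping toward SW (azimuth ≈ 229°).

36.0°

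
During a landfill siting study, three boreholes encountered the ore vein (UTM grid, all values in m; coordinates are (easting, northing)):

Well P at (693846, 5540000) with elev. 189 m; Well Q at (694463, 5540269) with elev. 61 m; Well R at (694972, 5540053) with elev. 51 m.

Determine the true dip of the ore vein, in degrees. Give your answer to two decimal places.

Two edge vectors: Well P→Well Q = (617, 269, -128), Well P→Well R = (1126, 53, -138).
Normal n = (Well P→Well Q) × (Well P→Well R) = (-30338, -58982, -270193).
So ∂z/∂E = −n_x/n_z = −0.11228 and ∂z/∂N = −n_y/n_z = −0.21830.
Gradient magnitude |∇z| = √(a² + b²) = √(0.01261 + 0.04765) = 0.24548.
True dip = arctan(0.24548) = 13.79°, dipping toward NNE (azimuth ≈ 027°).

13.79°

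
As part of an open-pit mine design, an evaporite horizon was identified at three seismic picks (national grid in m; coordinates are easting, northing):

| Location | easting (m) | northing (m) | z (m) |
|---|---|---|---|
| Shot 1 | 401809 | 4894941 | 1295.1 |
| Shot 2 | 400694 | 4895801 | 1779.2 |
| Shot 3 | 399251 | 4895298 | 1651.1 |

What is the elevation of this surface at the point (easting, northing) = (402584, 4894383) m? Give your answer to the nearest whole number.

977 m

Let the plane be z = a·easting + b·northing + c.
Shot 2−Shot 1: −1115a + 860b = 484.1;  Shot 3−Shot 1: −2558a + 357b = 356.
Solving gives a = −0.07400069, b = 0.46696422.
Then c = 1295.1 − a·401809 − b·4894941 = −2254733.05.
At (402584, 4894383): z = −29791.5 + 2285501.7 − 2254733.05 = 977.2 m.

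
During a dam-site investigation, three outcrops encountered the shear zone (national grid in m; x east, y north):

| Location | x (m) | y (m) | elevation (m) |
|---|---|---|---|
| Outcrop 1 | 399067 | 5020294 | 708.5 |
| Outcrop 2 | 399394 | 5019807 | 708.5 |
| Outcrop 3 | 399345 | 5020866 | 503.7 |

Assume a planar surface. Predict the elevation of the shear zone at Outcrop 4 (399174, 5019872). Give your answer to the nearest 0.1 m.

Let the plane be z = a·x + b·y + c.
Outcrop 2−Outcrop 1: 327a − 487b = 0;  Outcrop 3−Outcrop 1: 278a + 572b = −204.8.
Solving gives a = −0.309331018, b = −0.207702757.
Then c = 708.5 − a·399067 − b·5020294 = 1166881.21.
At (399174, 5019872): z = −123476.9 − 1042641.3 + 1166881.21 = 763.1 m.

763.1 m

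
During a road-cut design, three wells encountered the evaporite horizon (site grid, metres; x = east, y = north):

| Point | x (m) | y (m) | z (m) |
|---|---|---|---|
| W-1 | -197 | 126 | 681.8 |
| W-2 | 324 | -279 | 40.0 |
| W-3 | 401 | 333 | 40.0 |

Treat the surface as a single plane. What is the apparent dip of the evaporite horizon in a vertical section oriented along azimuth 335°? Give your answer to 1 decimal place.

Let the plane be z = a·x + b·y + c.
W-2−W-1: 521a − 405b = −641.8;  W-3−W-1: 598a + 207b = −641.8.
Solving gives a = −1.12211, b = 0.14118.
Unit vector along 335° is (sin 335°, cos 335°) = (-0.4226, 0.9063).
Slope in that direction = a·(-0.4226) + b·(0.9063) = 0.60218.
Apparent dip = arctan|0.60218| = 31.1° (true dip is 48.5°, so apparent ≤ true as expected).

31.1°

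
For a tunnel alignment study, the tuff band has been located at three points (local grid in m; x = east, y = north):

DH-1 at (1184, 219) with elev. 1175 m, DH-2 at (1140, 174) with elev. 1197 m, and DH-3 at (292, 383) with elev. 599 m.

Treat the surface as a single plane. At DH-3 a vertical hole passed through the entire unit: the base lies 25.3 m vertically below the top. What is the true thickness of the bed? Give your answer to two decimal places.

Two edge vectors: DH-1→DH-2 = (-44, -45, 22), DH-1→DH-3 = (-892, 164, -576).
Normal n = (DH-1→DH-2) × (DH-1→DH-3) = (22312, -44968, -47356).
So ∂z/∂x = −n_x/n_z = 0.47115 and ∂z/∂y = −n_y/n_z = −0.94957.
|∇z| = √(a²+b²) = 1.06004, so dip δ = arctan(1.06004) = 46.67°.
True thickness = vertical thickness × cos δ = 25.3 × cos 46.67° = 17.36 m.

17.36 m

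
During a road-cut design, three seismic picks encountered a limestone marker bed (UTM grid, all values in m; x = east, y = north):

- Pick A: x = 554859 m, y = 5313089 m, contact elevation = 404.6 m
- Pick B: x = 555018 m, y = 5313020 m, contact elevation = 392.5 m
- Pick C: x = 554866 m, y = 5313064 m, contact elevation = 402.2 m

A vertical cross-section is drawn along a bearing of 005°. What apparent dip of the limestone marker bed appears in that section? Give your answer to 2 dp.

Let the plane be z = a·x + b·y + c.
Pick B−Pick A: 159a − 69b = −12.1;  Pick C−Pick A: 7a − 25b = −2.4.
Solving gives a = −0.03920, b = 0.08502.
Unit vector along 005° is (sin 5°, cos 5°) = (0.0872, 0.9962).
Slope in that direction = a·(0.0872) + b·(0.9962) = 0.08128.
Apparent dip = arctan|0.08128| = 4.65° (true dip is 5.3°, so apparent ≤ true as expected).

4.65°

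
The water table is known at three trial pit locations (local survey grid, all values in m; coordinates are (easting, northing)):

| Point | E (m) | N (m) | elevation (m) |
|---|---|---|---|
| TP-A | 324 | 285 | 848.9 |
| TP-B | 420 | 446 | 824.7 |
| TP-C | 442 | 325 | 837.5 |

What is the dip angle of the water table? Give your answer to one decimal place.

Two edge vectors: TP-A→TP-B = (96, 161, -24.2), TP-A→TP-C = (118, 40, -11.4).
Normal n = (TP-A→TP-B) × (TP-A→TP-C) = (-867.4, -1761.2, -15158).
So ∂z/∂E = −n_x/n_z = −0.05722 and ∂z/∂N = −n_y/n_z = −0.11619.
Gradient magnitude |∇z| = √(a² + b²) = √(0.00327 + 0.01350) = 0.12952.
True dip = arctan(0.12952) = 7.4°, dipping toward NNE (azimuth ≈ 026°).

7.4°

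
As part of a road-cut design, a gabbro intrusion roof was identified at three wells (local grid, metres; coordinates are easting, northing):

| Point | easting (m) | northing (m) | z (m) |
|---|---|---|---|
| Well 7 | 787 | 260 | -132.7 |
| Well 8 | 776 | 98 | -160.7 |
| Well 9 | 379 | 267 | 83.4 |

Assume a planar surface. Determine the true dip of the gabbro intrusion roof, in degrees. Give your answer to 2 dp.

Two edge vectors: Well 7→Well 8 = (-11, -162, -28), Well 7→Well 9 = (-408, 7, 216.1).
Normal n = (Well 7→Well 8) × (Well 7→Well 9) = (-34812.2, 13801.1, -66173).
So ∂z/∂easting = −n_x/n_z = −0.52608 and ∂z/∂northing = −n_y/n_z = 0.20856.
Gradient magnitude |∇z| = √(a² + b²) = √(0.27676 + 0.04350) = 0.56591.
True dip = arctan(0.56591) = 29.51°, dipping toward ESE (azimuth ≈ 112°).

29.51°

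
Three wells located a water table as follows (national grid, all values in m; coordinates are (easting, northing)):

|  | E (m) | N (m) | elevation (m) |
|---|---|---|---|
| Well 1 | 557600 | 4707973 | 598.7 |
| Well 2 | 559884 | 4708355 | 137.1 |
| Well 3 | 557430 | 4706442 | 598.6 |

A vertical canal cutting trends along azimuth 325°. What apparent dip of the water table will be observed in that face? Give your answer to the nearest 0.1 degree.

7.8°

Two edge vectors: Well 1→Well 2 = (2284, 382, -461.6), Well 1→Well 3 = (-170, -1531, -0.1).
Normal n = (Well 1→Well 2) × (Well 1→Well 3) = (-706747.8, 78700.4, -3431864).
So ∂z/∂E = −n_x/n_z = −0.20594 and ∂z/∂N = −n_y/n_z = 0.02293.
Unit vector along 325° is (sin 325°, cos 325°) = (-0.5736, 0.8192).
Slope in that direction = a·(-0.5736) + b·(0.8192) = 0.13691.
Apparent dip = arctan|0.13691| = 7.8° (true dip is 11.7°, so apparent ≤ true as expected).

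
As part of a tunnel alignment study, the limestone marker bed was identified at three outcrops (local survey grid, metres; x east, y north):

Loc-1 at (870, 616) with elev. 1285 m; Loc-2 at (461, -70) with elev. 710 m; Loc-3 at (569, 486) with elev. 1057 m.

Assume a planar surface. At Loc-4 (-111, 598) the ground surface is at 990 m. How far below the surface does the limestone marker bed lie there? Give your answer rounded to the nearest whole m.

Two edge vectors: Loc-1→Loc-2 = (-409, -686, -575), Loc-1→Loc-3 = (-301, -130, -228).
Normal n = (Loc-1→Loc-2) × (Loc-1→Loc-3) = (81658, 79823, -153316).
So ∂z/∂x = −n_x/n_z = 0.53261 and ∂z/∂y = −n_y/n_z = 0.52064.
Intercept c from Loc-1: 1285 − 463.37 − 320.72 = 500.91.
At (-111, 598): z_contact = −59.1 + 311.3 + 500.91 = 753.1 m.
Depth below ground = 990 − 753.1 = 237 m.

237 m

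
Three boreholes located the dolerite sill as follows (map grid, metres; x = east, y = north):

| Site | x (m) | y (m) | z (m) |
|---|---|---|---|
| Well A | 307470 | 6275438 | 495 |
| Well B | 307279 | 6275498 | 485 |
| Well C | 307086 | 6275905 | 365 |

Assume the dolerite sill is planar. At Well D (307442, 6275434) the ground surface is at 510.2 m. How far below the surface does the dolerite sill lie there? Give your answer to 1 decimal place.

12.6 m

Let the plane be z = a·x + b·y + c.
Well B−Well A: −191a + 60b = −10;  Well C−Well A: −384a + 467b = −130.
Solving gives a = −0.047311698, b = −0.317275572.
Then c = 495 − a·307470 − b·6275438 = 2006085.11.
At (307442, 6275434): z_contact = −14545.60 − 1991041.91 + 2006085.11 = 497.59 m.
Depth below ground = 510.2 − 497.59 = 12.6 m.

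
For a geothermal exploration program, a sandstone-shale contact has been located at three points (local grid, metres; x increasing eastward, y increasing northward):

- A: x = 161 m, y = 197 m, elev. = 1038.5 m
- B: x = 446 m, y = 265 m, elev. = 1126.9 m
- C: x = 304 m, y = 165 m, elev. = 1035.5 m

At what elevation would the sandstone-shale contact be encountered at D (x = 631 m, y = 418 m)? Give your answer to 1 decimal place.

Let the plane be z = a·x + b·y + c.
B−A: 285a + 68b = 88.4;  C−A: 143a − 32b = −3.
Solving gives a = 0.13929, b = 0.71621.
Then c = 1038.5 − a·161 − b·197 = 874.98.
At (631, 418): z = 87.9 + 299.4 + 874.98 = 1262.2 m.

1262.2 m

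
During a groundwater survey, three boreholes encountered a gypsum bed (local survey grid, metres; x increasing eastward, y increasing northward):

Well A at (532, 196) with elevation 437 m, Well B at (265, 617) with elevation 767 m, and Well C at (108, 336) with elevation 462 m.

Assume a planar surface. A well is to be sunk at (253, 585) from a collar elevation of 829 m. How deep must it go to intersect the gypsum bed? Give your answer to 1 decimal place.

Two edge vectors: Well A→Well B = (-267, 421, 330), Well A→Well C = (-424, 140, 25).
Normal n = (Well A→Well B) × (Well A→Well C) = (-35675, -133245, 141124).
So ∂z/∂x = −n_x/n_z = 0.25279 and ∂z/∂y = −n_y/n_z = 0.94417.
Intercept c from Well A: 437 − 134.49 − 185.06 = 117.46.
At (253, 585): z_contact = 63.96 + 552.34 + 117.46 = 733.75 m.
Depth below ground = 829 − 733.75 = 95.2 m.

95.2 m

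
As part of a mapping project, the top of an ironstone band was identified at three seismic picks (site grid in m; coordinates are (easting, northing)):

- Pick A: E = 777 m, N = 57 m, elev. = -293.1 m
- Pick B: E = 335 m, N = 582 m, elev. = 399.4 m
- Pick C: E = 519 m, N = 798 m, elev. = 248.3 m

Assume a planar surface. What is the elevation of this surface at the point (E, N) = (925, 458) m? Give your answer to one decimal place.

-342.9 m

Two edge vectors: Pick A→Pick B = (-442, 525, 692.5), Pick A→Pick C = (-258, 741, 541.4).
Normal n = (Pick A→Pick B) × (Pick A→Pick C) = (-228907.5, 60633.8, -192072).
So ∂z/∂E = −n_x/n_z = −1.19178 and ∂z/∂N = −n_y/n_z = 0.31568.
Intercept c from Pick A: -293.1 + 926.01 − 17.99 = 614.92.
At (925, 458): z = −1102.4 + 144.6 + 614.92 = -342.9 m.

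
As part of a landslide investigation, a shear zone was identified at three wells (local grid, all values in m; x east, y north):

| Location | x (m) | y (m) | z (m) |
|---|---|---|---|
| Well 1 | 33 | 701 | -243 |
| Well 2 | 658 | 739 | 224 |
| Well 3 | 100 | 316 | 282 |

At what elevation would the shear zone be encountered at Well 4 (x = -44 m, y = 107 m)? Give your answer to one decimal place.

418.8 m

Let the plane be z = a·x + b·y + c.
Well 2−Well 1: 625a + 38b = 467;  Well 3−Well 1: 67a − 385b = 525.
Solving gives a = 0.82142, b = −1.22069.
Then c = -243 − a·33 − b·701 = 585.60.
At (-44, 107): z = −36.1 − 130.6 + 585.60 = 418.8 m.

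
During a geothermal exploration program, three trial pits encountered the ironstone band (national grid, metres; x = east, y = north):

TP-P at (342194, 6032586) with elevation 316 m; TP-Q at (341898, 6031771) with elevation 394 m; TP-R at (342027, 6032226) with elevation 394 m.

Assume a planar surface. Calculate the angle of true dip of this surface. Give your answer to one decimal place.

Two edge vectors: TP-P→TP-Q = (-296, -815, 78), TP-P→TP-R = (-167, -360, 78).
Normal n = (TP-P→TP-Q) × (TP-P→TP-R) = (-35490, 10062, -29545).
So ∂z/∂x = −n_x/n_z = −1.20122 and ∂z/∂y = −n_y/n_z = 0.34057.
Gradient magnitude |∇z| = √(a² + b²) = √(1.44293 + 0.11598) = 1.24856.
True dip = arctan(1.24856) = 51.3°, dipping toward ESE (azimuth ≈ 106°).

51.3°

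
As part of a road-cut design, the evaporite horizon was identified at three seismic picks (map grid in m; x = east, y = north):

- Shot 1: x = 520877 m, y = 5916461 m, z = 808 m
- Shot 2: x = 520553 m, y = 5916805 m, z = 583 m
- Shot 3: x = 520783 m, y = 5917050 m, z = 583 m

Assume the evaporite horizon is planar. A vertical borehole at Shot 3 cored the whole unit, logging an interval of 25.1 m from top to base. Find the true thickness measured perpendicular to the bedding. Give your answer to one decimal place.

Let the plane be z = a·x + b·y + c.
Shot 2−Shot 1: −324a + 344b = −225;  Shot 3−Shot 1: −94a + 589b = −225.
Solving gives a = 0.34779, b = −0.32650.
|∇z| = √(a²+b²) = 0.47703, so dip δ = arctan(0.47703) = 25.50°.
True thickness = vertical thickness × cos δ = 25.1 × cos 25.50° = 22.7 m.

22.7 m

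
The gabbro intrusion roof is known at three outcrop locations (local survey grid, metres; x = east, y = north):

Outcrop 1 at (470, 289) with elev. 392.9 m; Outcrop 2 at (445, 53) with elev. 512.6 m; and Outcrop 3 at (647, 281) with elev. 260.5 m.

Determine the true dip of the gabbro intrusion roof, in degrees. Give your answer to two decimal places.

41.27°

Let the plane be z = a·x + b·y + c.
Outcrop 2−Outcrop 1: −25a − 236b = 119.7;  Outcrop 3−Outcrop 1: 177a − 8b = −132.4.
Solving gives a = −0.76727, b = −0.42592.
Gradient magnitude |∇z| = √(a² + b²) = √(0.58871 + 0.18141) = 0.87756.
True dip = arctan(0.87756) = 41.27°, dipping toward ENE (azimuth ≈ 061°).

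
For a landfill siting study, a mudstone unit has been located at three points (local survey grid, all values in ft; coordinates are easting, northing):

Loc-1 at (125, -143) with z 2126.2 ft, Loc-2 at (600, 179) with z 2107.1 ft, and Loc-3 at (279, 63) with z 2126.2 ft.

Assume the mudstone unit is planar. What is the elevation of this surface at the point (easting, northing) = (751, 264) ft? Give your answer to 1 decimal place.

Two edge vectors: Loc-1→Loc-2 = (475, 322, -19.1), Loc-1→Loc-3 = (154, 206, 0).
Normal n = (Loc-1→Loc-2) × (Loc-1→Loc-3) = (3934.6, -2941.4, 48262).
So ∂z/∂easting = −n_x/n_z = −0.08153 and ∂z/∂northing = −n_y/n_z = 0.06095.
Intercept c from Loc-1: 2126.2 + 10.19 + 8.72 = 2145.11.
At (751, 264): z = −61.2 + 16.1 + 2145.11 = 2100.0 ft.

2100.0 ft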